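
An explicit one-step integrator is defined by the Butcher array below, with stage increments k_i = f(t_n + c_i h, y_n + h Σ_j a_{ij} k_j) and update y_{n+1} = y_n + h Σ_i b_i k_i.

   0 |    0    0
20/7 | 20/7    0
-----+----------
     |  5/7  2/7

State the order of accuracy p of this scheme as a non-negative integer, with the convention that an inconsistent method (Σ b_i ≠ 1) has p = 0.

1

b = (5/7, 2/7)
c = (0, 20/7)
Σ b_i: 5/7·1 + 2/7·1 = 1 ✓
b·c: 2/7·20/7 = 40/49 ≠ 1/2 ⇒ order 1.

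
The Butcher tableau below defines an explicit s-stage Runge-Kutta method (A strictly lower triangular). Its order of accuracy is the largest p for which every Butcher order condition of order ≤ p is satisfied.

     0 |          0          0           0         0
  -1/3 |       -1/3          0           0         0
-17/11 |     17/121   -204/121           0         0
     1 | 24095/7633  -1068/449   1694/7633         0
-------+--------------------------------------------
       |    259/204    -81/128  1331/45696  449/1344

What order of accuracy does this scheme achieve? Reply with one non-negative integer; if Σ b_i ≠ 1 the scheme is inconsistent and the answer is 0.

4

b = (259/204, -81/128, 1331/45696, 449/1344)
c = (0, -1/3, -17/11, 1)
Ac = (0, 0, 68/121, 202/449)
Σ b_i: 259/204·1 + (-81/128)·1 + 1331/45696·1 + 449/1344·1 = 1 ✓
b·c: (-81/128)·(-1/3) + 1331/45696·(-17/11) + 449/1344·1 = 1/2 ✓
b·c²: (-81/128)·1/9 + 1331/45696·289/121 + 449/1344·1 = 1/3 ✓
b·Ac: 1331/45696·68/121 + 449/1344·202/449 = 1/6 ✓
b·c³: (-81/128)·(-1/27) + 1331/45696·(-4913/1331) + 449/1344·1 = 1/4 ✓
b·(c∘Ac): 1331/45696·(-1156/1331) + 449/1344·202/449 = 1/8 ✓
b·Ac²: 1331/45696·(-68/363) + 449/1344·358/1347 = 1/12 ✓
b·A²c: 449/1344·56/449 = 1/24 ✓; 4 stages ⇒ order 4.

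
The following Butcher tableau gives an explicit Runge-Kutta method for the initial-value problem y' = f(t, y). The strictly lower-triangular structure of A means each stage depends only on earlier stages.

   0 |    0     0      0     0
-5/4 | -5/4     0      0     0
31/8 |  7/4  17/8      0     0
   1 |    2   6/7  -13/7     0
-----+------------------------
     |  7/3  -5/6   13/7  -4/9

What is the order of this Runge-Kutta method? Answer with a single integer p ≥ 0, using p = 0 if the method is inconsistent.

0

b = (7/3, -5/6, 13/7, -4/9)
c = (0, -5/4, 31/8, 1)
Ac = (0, 0, -85/32, -463/56)
Σ b_i: 7/3·1 + (-5/6)·1 + 13/7·1 + (-4/9)·1 = 367/126 ≠ 1 ⇒ order 0.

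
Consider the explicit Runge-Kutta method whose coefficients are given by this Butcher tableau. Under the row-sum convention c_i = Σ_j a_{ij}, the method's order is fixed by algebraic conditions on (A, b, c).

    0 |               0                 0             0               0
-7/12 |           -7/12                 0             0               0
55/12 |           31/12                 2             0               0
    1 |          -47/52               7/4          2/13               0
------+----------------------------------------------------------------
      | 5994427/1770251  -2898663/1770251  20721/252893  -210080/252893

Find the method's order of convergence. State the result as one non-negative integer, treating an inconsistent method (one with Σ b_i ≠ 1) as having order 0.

3

b = (5994427/1770251, -2898663/1770251, 20721/252893, -210080/252893)
c = (0, -7/12, 55/12, 1)
Ac = (0, 0, -7/6, -197/624)
Σ b_i: 5994427/1770251·1 + (-2898663/1770251)·1 + 20721/252893·1 + (-210080/252893)·1 = 1 ✓
b·c: (-2898663/1770251)·(-7/12) + 20721/252893·55/12 + (-210080/252893)·1 = 1/2 ✓
b·c²: (-2898663/1770251)·49/144 + 20721/252893·3025/144 + (-210080/252893)·1 = 1/3 ✓
b·Ac: 20721/252893·(-7/6) + (-210080/252893)·(-197/624) = 1/6 ✓
b·c³: (-2898663/1770251)·(-343/1728) + 20721/252893·166375/1728 + (-210080/252893)·1 = 59749493/8092576 ≠ 1/4 ⇒ order 3.
b·(c∘Ac): 20721/252893·(-385/72) + (-210080/252893)·(-197/624) = -1067435/6069432 ≠ 1/8
b·Ac²: 20721/252893·49/72 + (-210080/252893)·9553/2496 = -6319539/2023144 ≠ 1/12
b·A²c: (-210080/252893)·(-7/39) = 113120/758679 ≠ 1/24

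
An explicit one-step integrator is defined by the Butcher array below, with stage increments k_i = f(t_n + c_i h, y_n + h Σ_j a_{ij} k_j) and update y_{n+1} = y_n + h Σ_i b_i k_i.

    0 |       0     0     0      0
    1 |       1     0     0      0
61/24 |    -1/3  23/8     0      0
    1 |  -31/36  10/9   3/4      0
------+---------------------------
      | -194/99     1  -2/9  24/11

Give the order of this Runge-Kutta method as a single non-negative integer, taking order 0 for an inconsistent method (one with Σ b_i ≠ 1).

1

b = (-194/99, 1, -2/9, 24/11)
c = (0, 1, 61/24, 1)
Ac = (0, 0, 23/8, 869/288)
Σ b_i: (-194/99)·1 + 1·1 + (-2/9)·1 + 24/11·1 = 1 ✓
b·c: 1·1 + (-2/9)·61/24 + 24/11·1 = 3109/1188 ≠ 1/2 ⇒ order 1.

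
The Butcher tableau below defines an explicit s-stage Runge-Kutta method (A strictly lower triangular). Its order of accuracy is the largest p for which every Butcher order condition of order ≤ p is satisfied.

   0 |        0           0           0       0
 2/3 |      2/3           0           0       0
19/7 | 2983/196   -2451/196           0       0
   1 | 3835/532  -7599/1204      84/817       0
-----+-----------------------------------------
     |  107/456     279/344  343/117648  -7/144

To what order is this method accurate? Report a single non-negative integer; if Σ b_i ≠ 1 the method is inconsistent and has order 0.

4

b = (107/456, 279/344, 343/117648, -7/144)
c = (0, 2/3, 19/7, 1)
Ac = (0, 0, -817/98, -55/14)
Σ b_i: 107/456·1 + 279/344·1 + 343/117648·1 + (-7/144)·1 = 1 ✓
b·c: 279/344·2/3 + 343/117648·19/7 + (-7/144)·1 = 1/2 ✓
b·c²: 279/344·4/9 + 343/117648·361/49 + (-7/144)·1 = 1/3 ✓
b·Ac: 343/117648·(-817/98) + (-7/144)·(-55/14) = 1/6 ✓
b·c³: 279/344·8/27 + 343/117648·6859/343 + (-7/144)·1 = 1/4 ✓
b·(c∘Ac): 343/117648·(-15523/686) + (-7/144)·(-55/14) = 1/8 ✓
b·Ac²: 343/117648·(-817/147) + (-7/144)·(-43/21) = 1/12 ✓
b·A²c: (-7/144)·(-6/7) = 1/24 ✓; 4 stages ⇒ order 4.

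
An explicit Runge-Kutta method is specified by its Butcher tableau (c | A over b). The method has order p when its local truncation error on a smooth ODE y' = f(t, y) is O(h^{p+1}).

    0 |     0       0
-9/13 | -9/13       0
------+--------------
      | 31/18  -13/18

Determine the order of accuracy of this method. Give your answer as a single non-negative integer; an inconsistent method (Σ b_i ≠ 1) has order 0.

b = (31/18, -13/18)
c = (0, -9/13)
Σ b_i: 31/18·1 + (-13/18)·1 = 1 ✓
b·c: (-13/18)·(-9/13) = 1/2 ✓; 2 stages ⇒ order 2.

2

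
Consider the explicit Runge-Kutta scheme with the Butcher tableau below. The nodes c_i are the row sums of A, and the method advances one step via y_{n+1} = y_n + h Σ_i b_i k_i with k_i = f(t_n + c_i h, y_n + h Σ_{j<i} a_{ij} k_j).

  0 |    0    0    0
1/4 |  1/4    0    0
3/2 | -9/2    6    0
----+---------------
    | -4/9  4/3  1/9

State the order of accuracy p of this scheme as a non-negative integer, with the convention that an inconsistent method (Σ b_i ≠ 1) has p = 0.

3

b = (-4/9, 4/3, 1/9)
c = (0, 1/4, 3/2)
Ac = (0, 0, 3/2)
Σ b_i: (-4/9)·1 + 4/3·1 + 1/9·1 = 1 ✓
b·c: 4/3·1/4 + 1/9·3/2 = 1/2 ✓
b·c²: 4/3·1/16 + 1/9·9/4 = 1/3 ✓
b·Ac: 1/9·3/2 = 1/6 ✓; 3 stages ⇒ order 3.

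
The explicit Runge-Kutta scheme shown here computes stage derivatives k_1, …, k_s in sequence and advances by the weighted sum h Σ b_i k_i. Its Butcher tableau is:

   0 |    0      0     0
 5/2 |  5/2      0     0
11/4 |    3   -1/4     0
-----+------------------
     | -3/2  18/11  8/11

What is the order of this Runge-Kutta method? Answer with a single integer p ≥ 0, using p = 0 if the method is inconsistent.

b = (-3/2, 18/11, 8/11)
c = (0, 5/2, 11/4)
Ac = (0, 0, -5/8)
Σ b_i: (-3/2)·1 + 18/11·1 + 8/11·1 = 19/22 ≠ 1 ⇒ order 0.

0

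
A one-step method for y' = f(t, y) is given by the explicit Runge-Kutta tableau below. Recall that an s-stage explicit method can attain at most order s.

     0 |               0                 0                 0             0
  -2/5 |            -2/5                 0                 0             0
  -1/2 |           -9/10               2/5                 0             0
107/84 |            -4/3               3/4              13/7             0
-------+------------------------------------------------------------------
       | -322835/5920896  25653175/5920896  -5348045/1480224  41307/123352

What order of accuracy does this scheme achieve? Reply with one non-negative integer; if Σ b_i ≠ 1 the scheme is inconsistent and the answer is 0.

3

b = (-322835/5920896, 25653175/5920896, -5348045/1480224, 41307/123352)
c = (0, -2/5, -1/2, 107/84)
Ac = (0, 0, -4/25, -43/35)
Σ b_i: (-322835/5920896)·1 + 25653175/5920896·1 + (-5348045/1480224)·1 + 41307/123352·1 = 1 ✓
b·c: 25653175/5920896·(-2/5) + (-5348045/1480224)·(-1/2) + 41307/123352·107/84 = 1/2 ✓
b·c²: 25653175/5920896·4/25 + (-5348045/1480224)·1/4 + 41307/123352·11449/7056 = 1/3 ✓
b·Ac: (-5348045/1480224)·(-4/25) + 41307/123352·(-43/35) = 1/6 ✓
b·c³: 25653175/5920896·(-8/125) + (-5348045/1480224)·(-1/8) + 41307/123352·1225043/592704 = 2154717521/2486776320 ≠ 1/4 ⇒ order 3.
b·(c∘Ac): (-5348045/1480224)·2/25 + 41307/123352·(-4601/2940) = -6017861/7401120 ≠ 1/8
b·Ac²: (-5348045/1480224)·8/125 + 41307/123352·409/700 = -263269/7401120 ≠ 1/12
b·A²c: 41307/123352·(-52/175) = -76713/770950 ≠ 1/24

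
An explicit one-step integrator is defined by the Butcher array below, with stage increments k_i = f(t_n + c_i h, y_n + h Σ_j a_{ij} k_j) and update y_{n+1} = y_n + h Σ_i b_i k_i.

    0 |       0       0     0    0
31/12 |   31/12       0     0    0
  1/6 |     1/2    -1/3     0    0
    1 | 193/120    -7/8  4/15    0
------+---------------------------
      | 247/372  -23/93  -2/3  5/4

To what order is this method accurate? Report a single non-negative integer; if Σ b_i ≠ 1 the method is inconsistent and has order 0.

b = (247/372, -23/93, -2/3, 5/4)
c = (0, 31/12, 1/6, 1)
Ac = (0, 0, -31/36, -3191/1440)
Σ b_i: 247/372·1 + (-23/93)·1 + (-2/3)·1 + 5/4·1 = 1 ✓
b·c: (-23/93)·31/12 + (-2/3)·1/6 + 5/4·1 = 1/2 ✓
b·c²: (-23/93)·961/144 + (-2/3)·1/36 + 5/4·1 = -181/432 ≠ 1/3 ⇒ order 2.
b·Ac: (-2/3)·(-31/36) + 5/4·(-3191/1440) = -7589/3456 ≠ 1/6

2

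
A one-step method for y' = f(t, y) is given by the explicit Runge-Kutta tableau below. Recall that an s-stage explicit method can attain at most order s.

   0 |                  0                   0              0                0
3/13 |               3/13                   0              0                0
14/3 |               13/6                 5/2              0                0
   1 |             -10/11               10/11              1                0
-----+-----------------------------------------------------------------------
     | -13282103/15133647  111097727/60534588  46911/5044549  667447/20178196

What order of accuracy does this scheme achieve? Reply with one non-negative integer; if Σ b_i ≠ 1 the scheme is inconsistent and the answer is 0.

3

b = (-13282103/15133647, 111097727/60534588, 46911/5044549, 667447/20178196)
c = (0, 3/13, 14/3, 1)
Ac = (0, 0, 15/26, 2092/429)
Σ b_i: (-13282103/15133647)·1 + 111097727/60534588·1 + 46911/5044549·1 + 667447/20178196·1 = 1 ✓
b·c: 111097727/60534588·3/13 + 46911/5044549·14/3 + 667447/20178196·1 = 1/2 ✓
b·c²: 111097727/60534588·9/169 + 46911/5044549·196/9 + 667447/20178196·1 = 1/3 ✓
b·Ac: 46911/5044549·15/26 + 667447/20178196·2092/429 = 1/6 ✓
b·c³: 111097727/60534588·27/2197 + 46911/5044549·2744/27 + 667447/20178196·1 = 1181275789/1180424466 ≠ 1/4 ⇒ order 3.
b·(c∘Ac): 46911/5044549·35/13 + 667447/20178196·2092/429 = 36659726/196737411 ≠ 1/8
b·Ac²: 46911/5044549·45/338 + 667447/20178196·365174/16731 = 426839629/590212233 ≠ 1/12
b·A²c: 667447/20178196·15/26 = 10011705/524633096 ≠ 1/24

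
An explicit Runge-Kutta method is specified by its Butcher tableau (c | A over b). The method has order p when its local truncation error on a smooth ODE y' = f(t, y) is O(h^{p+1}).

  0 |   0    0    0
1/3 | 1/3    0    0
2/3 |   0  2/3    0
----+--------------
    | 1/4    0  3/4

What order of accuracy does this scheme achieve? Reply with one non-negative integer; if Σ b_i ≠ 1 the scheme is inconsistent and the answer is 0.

3

b = (1/4, 0, 3/4)
c = (0, 1/3, 2/3)
Ac = (0, 0, 2/9)
Σ b_i: 1/4·1 + 3/4·1 = 1 ✓
b·c: 3/4·2/3 = 1/2 ✓
b·c²: 3/4·4/9 = 1/3 ✓
b·Ac: 3/4·2/9 = 1/6 ✓; 3 stages ⇒ order 3.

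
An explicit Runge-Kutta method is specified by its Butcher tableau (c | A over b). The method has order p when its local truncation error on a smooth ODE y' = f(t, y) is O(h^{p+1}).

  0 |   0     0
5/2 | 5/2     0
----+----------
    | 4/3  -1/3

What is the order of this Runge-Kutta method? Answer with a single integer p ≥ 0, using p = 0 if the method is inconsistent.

b = (4/3, -1/3)
c = (0, 5/2)
Σ b_i: 4/3·1 + (-1/3)·1 = 1 ✓
b·c: (-1/3)·5/2 = -5/6 ≠ 1/2 ⇒ order 1.

1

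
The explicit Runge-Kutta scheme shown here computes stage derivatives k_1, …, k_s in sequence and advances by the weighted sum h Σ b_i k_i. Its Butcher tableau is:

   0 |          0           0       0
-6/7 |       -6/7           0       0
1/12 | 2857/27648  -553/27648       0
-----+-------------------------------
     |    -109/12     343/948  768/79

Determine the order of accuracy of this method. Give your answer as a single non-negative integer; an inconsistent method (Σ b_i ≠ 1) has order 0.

3

b = (-109/12, 343/948, 768/79)
c = (0, -6/7, 1/12)
Ac = (0, 0, 79/4608)
Σ b_i: (-109/12)·1 + 343/948·1 + 768/79·1 = 1 ✓
b·c: 343/948·(-6/7) + 768/79·1/12 = 1/2 ✓
b·c²: 343/948·36/49 + 768/79·1/144 = 1/3 ✓
b·Ac: 768/79·79/4608 = 1/6 ✓; 3 stages ⇒ order 3.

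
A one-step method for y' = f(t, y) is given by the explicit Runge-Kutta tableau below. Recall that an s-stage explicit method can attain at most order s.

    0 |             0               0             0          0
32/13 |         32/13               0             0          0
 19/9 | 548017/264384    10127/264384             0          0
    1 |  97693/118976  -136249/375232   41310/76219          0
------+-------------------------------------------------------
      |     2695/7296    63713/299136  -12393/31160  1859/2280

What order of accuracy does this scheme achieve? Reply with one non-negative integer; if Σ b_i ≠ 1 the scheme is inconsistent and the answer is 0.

b = (2695/7296, 63713/299136, -12393/31160, 1859/2280)
c = (0, 32/13, 19/9, 1)
Ac = (0, 0, 779/8262, 931/3718)
Σ b_i: 2695/7296·1 + 63713/299136·1 + (-12393/31160)·1 + 1859/2280·1 = 1 ✓
b·c: 63713/299136·32/13 + (-12393/31160)·19/9 + 1859/2280·1 = 1/2 ✓
b·c²: 63713/299136·1024/169 + (-12393/31160)·361/81 + 1859/2280·1 = 1/3 ✓
b·Ac: (-12393/31160)·779/8262 + 1859/2280·931/3718 = 1/6 ✓
b·c³: 63713/299136·32768/2197 + (-12393/31160)·6859/729 + 1859/2280·1 = 1/4 ✓
b·(c∘Ac): (-12393/31160)·14801/74358 + 1859/2280·931/3718 = 1/8 ✓
b·Ac²: (-12393/31160)·12464/53703 + 1859/2280·5206/24167 = 1/12 ✓
b·A²c: 1859/2280·95/1859 = 1/24 ✓; 4 stages ⇒ order 4.

4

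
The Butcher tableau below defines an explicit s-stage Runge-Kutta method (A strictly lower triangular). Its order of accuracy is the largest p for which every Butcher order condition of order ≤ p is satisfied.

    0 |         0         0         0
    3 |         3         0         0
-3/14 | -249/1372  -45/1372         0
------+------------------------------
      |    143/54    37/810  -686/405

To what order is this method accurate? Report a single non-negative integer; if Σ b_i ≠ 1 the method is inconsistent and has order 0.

3

b = (143/54, 37/810, -686/405)
c = (0, 3, -3/14)
Ac = (0, 0, -135/1372)
Σ b_i: 143/54·1 + 37/810·1 + (-686/405)·1 = 1 ✓
b·c: 37/810·3 + (-686/405)·(-3/14) = 1/2 ✓
b·c²: 37/810·9 + (-686/405)·9/196 = 1/3 ✓
b·Ac: (-686/405)·(-135/1372) = 1/6 ✓; 3 stages ⇒ order 3.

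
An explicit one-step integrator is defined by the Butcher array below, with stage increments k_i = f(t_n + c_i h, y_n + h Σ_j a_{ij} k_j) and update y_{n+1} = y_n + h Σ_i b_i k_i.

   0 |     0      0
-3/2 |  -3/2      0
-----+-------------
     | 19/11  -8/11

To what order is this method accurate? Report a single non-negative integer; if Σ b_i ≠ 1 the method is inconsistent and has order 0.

1

b = (19/11, -8/11)
c = (0, -3/2)
Σ b_i: 19/11·1 + (-8/11)·1 = 1 ✓
b·c: (-8/11)·(-3/2) = 12/11 ≠ 1/2 ⇒ order 1.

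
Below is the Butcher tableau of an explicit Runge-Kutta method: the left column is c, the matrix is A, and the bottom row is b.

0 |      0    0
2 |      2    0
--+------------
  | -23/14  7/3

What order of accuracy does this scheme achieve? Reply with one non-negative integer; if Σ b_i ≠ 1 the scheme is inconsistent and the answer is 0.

0

b = (-23/14, 7/3)
c = (0, 2)
Σ b_i: (-23/14)·1 + 7/3·1 = 29/42 ≠ 1 ⇒ order 0.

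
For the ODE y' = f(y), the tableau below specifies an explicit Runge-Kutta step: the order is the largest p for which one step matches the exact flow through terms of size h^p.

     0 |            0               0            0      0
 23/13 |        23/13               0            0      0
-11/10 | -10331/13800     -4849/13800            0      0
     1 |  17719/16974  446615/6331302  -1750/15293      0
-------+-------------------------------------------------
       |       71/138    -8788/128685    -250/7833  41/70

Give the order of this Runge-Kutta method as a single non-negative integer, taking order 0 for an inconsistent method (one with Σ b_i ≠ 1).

b = (71/138, -8788/128685, -250/7833, 41/70)
c = (0, 23/13, -11/10, 1)
Ac = (0, 0, -373/600, 185/738)
Σ b_i: 71/138·1 + (-8788/128685)·1 + (-250/7833)·1 + 41/70·1 = 1 ✓
b·c: (-8788/128685)·23/13 + (-250/7833)·(-11/10) + 41/70·1 = 1/2 ✓
b·c²: (-8788/128685)·529/169 + (-250/7833)·121/100 + 41/70·1 = 1/3 ✓
b·Ac: (-250/7833)·(-373/600) + 41/70·185/738 = 1/6 ✓
b·c³: (-8788/128685)·12167/2197 + (-250/7833)·(-1331/1000) + 41/70·1 = 1/4 ✓
b·(c∘Ac): (-250/7833)·4103/6000 + 41/70·185/738 = 1/8 ✓
b·Ac²: (-250/7833)·(-8579/7800) + 41/70·395/4797 = 1/12 ✓
b·A²c: 41/70·35/492 = 1/24 ✓; 4 stages ⇒ order 4.

4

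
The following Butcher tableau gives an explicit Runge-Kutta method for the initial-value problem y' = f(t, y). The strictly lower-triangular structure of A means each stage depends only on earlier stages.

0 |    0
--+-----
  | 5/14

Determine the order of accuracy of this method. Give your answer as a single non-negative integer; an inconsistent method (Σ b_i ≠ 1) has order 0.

b = (5/14)
c = (0)
Σ b_i: 5/14·1 = 5/14 ≠ 1 ⇒ order 0.

0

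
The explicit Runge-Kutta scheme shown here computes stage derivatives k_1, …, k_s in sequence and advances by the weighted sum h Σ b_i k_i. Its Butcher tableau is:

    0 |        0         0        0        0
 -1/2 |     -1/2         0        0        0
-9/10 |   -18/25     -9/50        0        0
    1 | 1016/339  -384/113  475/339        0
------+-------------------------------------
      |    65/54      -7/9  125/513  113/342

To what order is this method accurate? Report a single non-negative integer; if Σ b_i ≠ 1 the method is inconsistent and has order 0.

4

b = (65/54, -7/9, 125/513, 113/342)
c = (0, -1/2, -9/10, 1)
Ac = (0, 0, 9/100, 99/226)
Σ b_i: 65/54·1 + (-7/9)·1 + 125/513·1 + 113/342·1 = 1 ✓
b·c: (-7/9)·(-1/2) + 125/513·(-9/10) + 113/342·1 = 1/2 ✓
b·c²: (-7/9)·1/4 + 125/513·81/100 + 113/342·1 = 1/3 ✓
b·Ac: 125/513·9/100 + 113/342·99/226 = 1/6 ✓
b·c³: (-7/9)·(-1/8) + 125/513·(-729/1000) + 113/342·1 = 1/4 ✓
b·(c∘Ac): 125/513·(-81/1000) + 113/342·99/226 = 1/8 ✓
b·Ac²: 125/513·(-9/200) + 113/342·129/452 = 1/12 ✓
b·A²c: 113/342·57/452 = 1/24 ✓; 4 stages ⇒ order 4.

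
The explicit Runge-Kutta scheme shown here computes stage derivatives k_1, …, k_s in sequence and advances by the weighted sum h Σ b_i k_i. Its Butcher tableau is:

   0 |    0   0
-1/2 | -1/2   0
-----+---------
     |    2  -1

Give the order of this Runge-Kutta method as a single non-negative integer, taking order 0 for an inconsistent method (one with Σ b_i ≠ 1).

b = (2, -1)
c = (0, -1/2)
Σ b_i: 2·1 + (-1)·1 = 1 ✓
b·c: (-1)·(-1/2) = 1/2 ✓; 2 stages ⇒ order 2.

2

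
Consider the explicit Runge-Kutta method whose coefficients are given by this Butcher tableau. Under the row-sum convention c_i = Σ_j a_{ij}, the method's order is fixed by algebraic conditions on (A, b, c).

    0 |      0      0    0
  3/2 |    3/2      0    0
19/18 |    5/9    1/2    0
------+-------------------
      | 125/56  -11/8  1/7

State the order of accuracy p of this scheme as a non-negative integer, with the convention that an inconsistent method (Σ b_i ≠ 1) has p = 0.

b = (125/56, -11/8, 1/7)
c = (0, 3/2, 19/18)
Ac = (0, 0, 3/4)
Σ b_i: 125/56·1 + (-11/8)·1 + 1/7·1 = 1 ✓
b·c: (-11/8)·3/2 + 1/7·19/18 = -1927/1008 ≠ 1/2 ⇒ order 1.

1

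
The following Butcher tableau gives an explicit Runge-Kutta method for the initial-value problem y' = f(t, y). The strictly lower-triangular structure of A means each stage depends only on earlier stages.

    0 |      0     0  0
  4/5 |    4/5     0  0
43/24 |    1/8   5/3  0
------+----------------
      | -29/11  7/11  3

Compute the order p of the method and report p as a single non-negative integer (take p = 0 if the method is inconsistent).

1

b = (-29/11, 7/11, 3)
c = (0, 4/5, 43/24)
Ac = (0, 0, 4/3)
Σ b_i: (-29/11)·1 + 7/11·1 + 3·1 = 1 ✓
b·c: 7/11·4/5 + 3·43/24 = 2589/440 ≠ 1/2 ⇒ order 1.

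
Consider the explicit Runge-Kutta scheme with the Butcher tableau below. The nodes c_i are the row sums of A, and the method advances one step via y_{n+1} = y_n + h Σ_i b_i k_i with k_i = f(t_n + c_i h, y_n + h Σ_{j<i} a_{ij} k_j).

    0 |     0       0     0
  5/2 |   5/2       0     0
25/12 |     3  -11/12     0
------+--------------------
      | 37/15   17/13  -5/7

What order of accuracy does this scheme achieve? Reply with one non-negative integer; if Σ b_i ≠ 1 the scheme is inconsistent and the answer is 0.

0

b = (37/15, 17/13, -5/7)
c = (0, 5/2, 25/12)
Ac = (0, 0, -55/24)
Σ b_i: 37/15·1 + 17/13·1 + (-5/7)·1 = 4177/1365 ≠ 1 ⇒ order 0.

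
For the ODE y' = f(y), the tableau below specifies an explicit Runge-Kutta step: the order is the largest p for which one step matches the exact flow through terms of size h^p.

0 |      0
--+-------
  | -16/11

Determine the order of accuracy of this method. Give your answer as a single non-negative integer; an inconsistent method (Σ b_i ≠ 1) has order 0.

0

b = (-16/11)
c = (0)
Σ b_i: (-16/11)·1 = -16/11 ≠ 1 ⇒ order 0.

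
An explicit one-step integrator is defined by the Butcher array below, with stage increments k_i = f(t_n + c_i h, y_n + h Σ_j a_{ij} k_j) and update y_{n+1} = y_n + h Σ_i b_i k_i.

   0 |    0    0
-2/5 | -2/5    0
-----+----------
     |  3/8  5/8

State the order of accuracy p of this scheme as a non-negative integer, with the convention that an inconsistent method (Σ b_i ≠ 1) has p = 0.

b = (3/8, 5/8)
c = (0, -2/5)
Σ b_i: 3/8·1 + 5/8·1 = 1 ✓
b·c: 5/8·(-2/5) = -1/4 ≠ 1/2 ⇒ order 1.

1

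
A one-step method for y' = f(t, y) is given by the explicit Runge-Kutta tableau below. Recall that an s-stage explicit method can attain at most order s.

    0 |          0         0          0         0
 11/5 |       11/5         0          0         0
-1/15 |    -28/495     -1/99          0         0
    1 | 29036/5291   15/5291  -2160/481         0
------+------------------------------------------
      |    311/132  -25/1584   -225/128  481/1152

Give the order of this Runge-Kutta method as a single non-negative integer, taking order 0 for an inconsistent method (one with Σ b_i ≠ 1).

b = (311/132, -25/1584, -225/128, 481/1152)
c = (0, 11/5, -1/15, 1)
Ac = (0, 0, -1/45, 147/481)
Σ b_i: 311/132·1 + (-25/1584)·1 + (-225/128)·1 + 481/1152·1 = 1 ✓
b·c: (-25/1584)·11/5 + (-225/128)·(-1/15) + 481/1152·1 = 1/2 ✓
b·c²: (-25/1584)·121/25 + (-225/128)·1/225 + 481/1152·1 = 1/3 ✓
b·Ac: (-225/128)·(-1/45) + 481/1152·147/481 = 1/6 ✓
b·c³: (-25/1584)·1331/125 + (-225/128)·(-1/3375) + 481/1152·1 = 1/4 ✓
b·(c∘Ac): (-225/128)·1/675 + 481/1152·147/481 = 1/8 ✓
b·Ac²: (-225/128)·(-11/225) + 481/1152·(-3/481) = 1/12 ✓
b·A²c: 481/1152·48/481 = 1/24 ✓; 4 stages ⇒ order 4.

4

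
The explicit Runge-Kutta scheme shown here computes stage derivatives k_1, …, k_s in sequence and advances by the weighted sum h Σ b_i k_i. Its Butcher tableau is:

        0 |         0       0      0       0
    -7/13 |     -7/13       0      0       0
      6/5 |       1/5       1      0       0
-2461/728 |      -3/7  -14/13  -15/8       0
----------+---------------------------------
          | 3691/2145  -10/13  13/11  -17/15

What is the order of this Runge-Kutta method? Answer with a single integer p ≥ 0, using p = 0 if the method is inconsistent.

1

b = (3691/2145, -10/13, 13/11, -17/15)
c = (0, -7/13, 6/5, -2461/728)
Ac = (0, 0, -7/13, -1129/676)
Σ b_i: 3691/2145·1 + (-10/13)·1 + 13/11·1 + (-17/15)·1 = 1 ✓
b·c: (-10/13)·(-7/13) + 13/11·6/5 + (-17/15)·(-2461/728) = 8844067/1561560 ≠ 1/2 ⇒ order 1.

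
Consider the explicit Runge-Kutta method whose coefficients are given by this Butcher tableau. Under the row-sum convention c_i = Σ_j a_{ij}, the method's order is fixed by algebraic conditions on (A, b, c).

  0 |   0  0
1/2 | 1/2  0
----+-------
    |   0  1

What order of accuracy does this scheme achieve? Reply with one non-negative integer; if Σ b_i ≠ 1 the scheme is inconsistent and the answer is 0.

b = (0, 1)
c = (0, 1/2)
Σ b_i: 1·1 = 1 ✓
b·c: 1·1/2 = 1/2 ✓; 2 stages ⇒ order 2.

2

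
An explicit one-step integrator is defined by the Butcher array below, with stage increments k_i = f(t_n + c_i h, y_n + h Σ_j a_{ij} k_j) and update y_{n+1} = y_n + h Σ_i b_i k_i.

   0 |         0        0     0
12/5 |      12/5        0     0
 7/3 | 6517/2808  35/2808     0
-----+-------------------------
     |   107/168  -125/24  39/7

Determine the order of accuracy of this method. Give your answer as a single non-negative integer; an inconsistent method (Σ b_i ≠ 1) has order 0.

b = (107/168, -125/24, 39/7)
c = (0, 12/5, 7/3)
Ac = (0, 0, 7/234)
Σ b_i: 107/168·1 + (-125/24)·1 + 39/7·1 = 1 ✓
b·c: (-125/24)·12/5 + 39/7·7/3 = 1/2 ✓
b·c²: (-125/24)·144/25 + 39/7·49/9 = 1/3 ✓
b·Ac: 39/7·7/234 = 1/6 ✓; 3 stages ⇒ order 3.

3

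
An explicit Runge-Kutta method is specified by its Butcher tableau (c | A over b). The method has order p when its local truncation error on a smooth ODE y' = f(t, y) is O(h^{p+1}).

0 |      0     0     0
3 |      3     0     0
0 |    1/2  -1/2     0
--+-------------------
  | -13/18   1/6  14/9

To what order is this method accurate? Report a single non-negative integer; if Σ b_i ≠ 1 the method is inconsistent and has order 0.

b = (-13/18, 1/6, 14/9)
c = (0, 3, 0)
Ac = (0, 0, -3/2)
Σ b_i: (-13/18)·1 + 1/6·1 + 14/9·1 = 1 ✓
b·c: 1/6·3 = 1/2 ✓
b·c²: 1/6·9 = 3/2 ≠ 1/3 ⇒ order 2.
b·Ac: 14/9·(-3/2) = -7/3 ≠ 1/6

2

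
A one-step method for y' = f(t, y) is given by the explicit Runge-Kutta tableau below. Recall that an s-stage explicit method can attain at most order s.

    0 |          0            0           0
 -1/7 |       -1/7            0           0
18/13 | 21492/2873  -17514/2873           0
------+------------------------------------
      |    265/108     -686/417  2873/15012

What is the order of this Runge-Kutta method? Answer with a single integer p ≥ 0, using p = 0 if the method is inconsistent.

b = (265/108, -686/417, 2873/15012)
c = (0, -1/7, 18/13)
Ac = (0, 0, 2502/2873)
Σ b_i: 265/108·1 + (-686/417)·1 + 2873/15012·1 = 1 ✓
b·c: (-686/417)·(-1/7) + 2873/15012·18/13 = 1/2 ✓
b·c²: (-686/417)·1/49 + 2873/15012·324/169 = 1/3 ✓
b·Ac: 2873/15012·2502/2873 = 1/6 ✓; 3 stages ⇒ order 3.

3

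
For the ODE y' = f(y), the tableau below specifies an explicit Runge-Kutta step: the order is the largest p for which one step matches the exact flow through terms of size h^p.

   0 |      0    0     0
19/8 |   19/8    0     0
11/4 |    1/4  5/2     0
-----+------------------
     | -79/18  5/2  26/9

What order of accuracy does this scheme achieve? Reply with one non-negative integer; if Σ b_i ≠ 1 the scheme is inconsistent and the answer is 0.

1

b = (-79/18, 5/2, 26/9)
c = (0, 19/8, 11/4)
Ac = (0, 0, 95/16)
Σ b_i: (-79/18)·1 + 5/2·1 + 26/9·1 = 1 ✓
b·c: 5/2·19/8 + 26/9·11/4 = 1999/144 ≠ 1/2 ⇒ order 1.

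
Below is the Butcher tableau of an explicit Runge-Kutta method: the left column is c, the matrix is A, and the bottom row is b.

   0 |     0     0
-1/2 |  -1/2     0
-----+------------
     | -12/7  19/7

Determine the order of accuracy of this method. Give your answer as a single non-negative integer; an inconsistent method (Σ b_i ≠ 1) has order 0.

1

b = (-12/7, 19/7)
c = (0, -1/2)
Σ b_i: (-12/7)·1 + 19/7·1 = 1 ✓
b·c: 19/7·(-1/2) = -19/14 ≠ 1/2 ⇒ order 1.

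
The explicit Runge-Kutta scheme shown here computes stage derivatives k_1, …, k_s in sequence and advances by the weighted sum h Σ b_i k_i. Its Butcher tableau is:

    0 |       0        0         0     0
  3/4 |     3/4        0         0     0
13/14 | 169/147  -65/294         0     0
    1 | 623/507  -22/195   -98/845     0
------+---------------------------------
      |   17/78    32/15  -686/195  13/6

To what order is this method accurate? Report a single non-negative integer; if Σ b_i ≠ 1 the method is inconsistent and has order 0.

b = (17/78, 32/15, -686/195, 13/6)
c = (0, 3/4, 13/14, 1)
Ac = (0, 0, -65/392, -5/26)
Σ b_i: 17/78·1 + 32/15·1 + (-686/195)·1 + 13/6·1 = 1 ✓
b·c: 32/15·3/4 + (-686/195)·13/14 + 13/6·1 = 1/2 ✓
b·c²: 32/15·9/16 + (-686/195)·169/196 + 13/6·1 = 1/3 ✓
b·Ac: (-686/195)·(-65/392) + 13/6·(-5/26) = 1/6 ✓
b·c³: 32/15·27/64 + (-686/195)·2197/2744 + 13/6·1 = 1/4 ✓
b·(c∘Ac): (-686/195)·(-845/5488) + 13/6·(-5/26) = 1/8 ✓
b·Ac²: (-686/195)·(-195/1568) + 13/6·(-17/104) = 1/12 ✓
b·A²c: 13/6·1/52 = 1/24 ✓; 4 stages ⇒ order 4.

4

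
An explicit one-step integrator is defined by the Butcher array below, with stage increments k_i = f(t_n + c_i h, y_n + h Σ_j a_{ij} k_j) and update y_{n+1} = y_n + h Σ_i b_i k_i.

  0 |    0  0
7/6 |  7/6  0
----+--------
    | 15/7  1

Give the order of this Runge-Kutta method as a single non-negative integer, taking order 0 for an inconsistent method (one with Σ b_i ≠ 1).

b = (15/7, 1)
c = (0, 7/6)
Σ b_i: 15/7·1 + 1·1 = 22/7 ≠ 1 ⇒ order 0.

0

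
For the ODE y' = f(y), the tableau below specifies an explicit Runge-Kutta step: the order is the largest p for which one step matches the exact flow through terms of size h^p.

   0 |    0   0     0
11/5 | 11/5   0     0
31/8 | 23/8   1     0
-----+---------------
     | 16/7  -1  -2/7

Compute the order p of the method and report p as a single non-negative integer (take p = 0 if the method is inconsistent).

b = (16/7, -1, -2/7)
c = (0, 11/5, 31/8)
Ac = (0, 0, 11/5)
Σ b_i: 16/7·1 + (-1)·1 + (-2/7)·1 = 1 ✓
b·c: (-1)·11/5 + (-2/7)·31/8 = -463/140 ≠ 1/2 ⇒ order 1.

1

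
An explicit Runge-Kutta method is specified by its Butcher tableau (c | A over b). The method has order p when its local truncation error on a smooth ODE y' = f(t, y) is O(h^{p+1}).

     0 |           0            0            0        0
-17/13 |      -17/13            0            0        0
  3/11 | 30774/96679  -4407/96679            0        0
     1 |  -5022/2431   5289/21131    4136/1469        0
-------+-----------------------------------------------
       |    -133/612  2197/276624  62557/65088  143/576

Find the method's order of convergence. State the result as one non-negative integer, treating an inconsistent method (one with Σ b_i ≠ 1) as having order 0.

4

b = (-133/612, 2197/276624, 62557/65088, 143/576)
c = (0, -17/13, 3/11, 1)
Ac = (0, 0, 339/5687, 63/143)
Σ b_i: (-133/612)·1 + 2197/276624·1 + 62557/65088·1 + 143/576·1 = 1 ✓
b·c: 2197/276624·(-17/13) + 62557/65088·3/11 + 143/576·1 = 1/2 ✓
b·c²: 2197/276624·289/169 + 62557/65088·9/121 + 143/576·1 = 1/3 ✓
b·Ac: 62557/65088·339/5687 + 143/576·63/143 = 1/6 ✓
b·c³: 2197/276624·(-4913/2197) + 62557/65088·27/1331 + 143/576·1 = 1/4 ✓
b·(c∘Ac): 62557/65088·1017/62557 + 143/576·63/143 = 1/8 ✓
b·Ac²: 62557/65088·(-5763/73931) + 143/576·1185/1859 = 1/12 ✓
b·A²c: 143/576·24/143 = 1/24 ✓; 4 stages ⇒ order 4.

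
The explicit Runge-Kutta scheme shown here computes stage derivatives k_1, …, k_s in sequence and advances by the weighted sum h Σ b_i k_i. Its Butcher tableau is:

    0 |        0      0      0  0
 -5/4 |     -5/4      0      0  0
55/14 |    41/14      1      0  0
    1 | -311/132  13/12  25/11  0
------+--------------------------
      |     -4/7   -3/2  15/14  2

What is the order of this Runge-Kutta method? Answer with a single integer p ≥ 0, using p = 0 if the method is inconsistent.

1

b = (-4/7, -3/2, 15/14, 2)
c = (0, -5/4, 55/14, 1)
Ac = (0, 0, -5/4, 2545/336)
Σ b_i: (-4/7)·1 + (-3/2)·1 + 15/14·1 + 2·1 = 1 ✓
b·c: (-3/2)·(-5/4) + 15/14·55/14 + 2·1 = 3169/392 ≠ 1/2 ⇒ order 1.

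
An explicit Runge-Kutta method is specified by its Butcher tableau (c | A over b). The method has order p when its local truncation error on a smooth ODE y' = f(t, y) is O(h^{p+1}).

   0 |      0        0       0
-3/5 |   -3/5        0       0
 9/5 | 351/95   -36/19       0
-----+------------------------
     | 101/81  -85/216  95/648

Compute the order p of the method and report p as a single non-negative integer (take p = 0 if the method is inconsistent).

3

b = (101/81, -85/216, 95/648)
c = (0, -3/5, 9/5)
Ac = (0, 0, 108/95)
Σ b_i: 101/81·1 + (-85/216)·1 + 95/648·1 = 1 ✓
b·c: (-85/216)·(-3/5) + 95/648·9/5 = 1/2 ✓
b·c²: (-85/216)·9/25 + 95/648·81/25 = 1/3 ✓
b·Ac: 95/648·108/95 = 1/6 ✓; 3 stages ⇒ order 3.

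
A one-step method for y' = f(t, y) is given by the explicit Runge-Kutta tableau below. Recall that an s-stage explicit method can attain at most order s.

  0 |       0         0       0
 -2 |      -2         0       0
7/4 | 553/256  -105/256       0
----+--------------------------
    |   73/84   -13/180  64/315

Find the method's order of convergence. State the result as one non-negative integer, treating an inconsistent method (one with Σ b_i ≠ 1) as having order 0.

3

b = (73/84, -13/180, 64/315)
c = (0, -2, 7/4)
Ac = (0, 0, 105/128)
Σ b_i: 73/84·1 + (-13/180)·1 + 64/315·1 = 1 ✓
b·c: (-13/180)·(-2) + 64/315·7/4 = 1/2 ✓
b·c²: (-13/180)·4 + 64/315·49/16 = 1/3 ✓
b·Ac: 64/315·105/128 = 1/6 ✓; 3 stages ⇒ order 3.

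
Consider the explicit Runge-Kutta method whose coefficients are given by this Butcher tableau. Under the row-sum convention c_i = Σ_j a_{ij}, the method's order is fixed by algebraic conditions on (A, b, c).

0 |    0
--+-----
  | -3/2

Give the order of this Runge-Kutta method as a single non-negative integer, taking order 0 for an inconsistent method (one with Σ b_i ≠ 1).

b = (-3/2)
c = (0)
Σ b_i: (-3/2)·1 = -3/2 ≠ 1 ⇒ order 0.

0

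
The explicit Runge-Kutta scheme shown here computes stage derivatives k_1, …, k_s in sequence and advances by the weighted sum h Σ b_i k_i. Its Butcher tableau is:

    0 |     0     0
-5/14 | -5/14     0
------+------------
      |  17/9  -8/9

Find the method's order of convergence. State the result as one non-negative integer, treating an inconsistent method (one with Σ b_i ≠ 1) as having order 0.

b = (17/9, -8/9)
c = (0, -5/14)
Σ b_i: 17/9·1 + (-8/9)·1 = 1 ✓
b·c: (-8/9)·(-5/14) = 20/63 ≠ 1/2 ⇒ order 1.

1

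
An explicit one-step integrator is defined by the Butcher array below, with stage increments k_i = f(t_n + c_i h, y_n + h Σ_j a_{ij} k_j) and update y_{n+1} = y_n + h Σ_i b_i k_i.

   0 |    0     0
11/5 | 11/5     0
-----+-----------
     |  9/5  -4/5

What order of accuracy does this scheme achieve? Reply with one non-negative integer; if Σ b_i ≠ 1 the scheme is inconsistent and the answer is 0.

1

b = (9/5, -4/5)
c = (0, 11/5)
Σ b_i: 9/5·1 + (-4/5)·1 = 1 ✓
b·c: (-4/5)·11/5 = -44/25 ≠ 1/2 ⇒ order 1.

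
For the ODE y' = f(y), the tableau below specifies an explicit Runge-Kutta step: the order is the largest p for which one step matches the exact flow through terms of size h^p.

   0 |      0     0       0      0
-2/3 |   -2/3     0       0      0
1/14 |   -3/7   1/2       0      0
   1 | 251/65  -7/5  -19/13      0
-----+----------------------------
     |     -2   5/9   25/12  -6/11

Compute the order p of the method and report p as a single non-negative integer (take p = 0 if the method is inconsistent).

0

b = (-2, 5/9, 25/12, -6/11)
c = (0, -2/3, 1/14, 1)
Ac = (0, 0, -1/3, 2263/2730)
Σ b_i: (-2)·1 + 5/9·1 + 25/12·1 + (-6/11)·1 = 37/396 ≠ 1 ⇒ order 0.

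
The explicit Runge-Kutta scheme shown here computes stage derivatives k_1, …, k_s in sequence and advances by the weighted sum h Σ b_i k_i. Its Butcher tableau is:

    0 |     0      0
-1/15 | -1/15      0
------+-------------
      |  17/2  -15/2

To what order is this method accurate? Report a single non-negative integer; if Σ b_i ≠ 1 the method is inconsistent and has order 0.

b = (17/2, -15/2)
c = (0, -1/15)
Σ b_i: 17/2·1 + (-15/2)·1 = 1 ✓
b·c: (-15/2)·(-1/15) = 1/2 ✓; 2 stages ⇒ order 2.

2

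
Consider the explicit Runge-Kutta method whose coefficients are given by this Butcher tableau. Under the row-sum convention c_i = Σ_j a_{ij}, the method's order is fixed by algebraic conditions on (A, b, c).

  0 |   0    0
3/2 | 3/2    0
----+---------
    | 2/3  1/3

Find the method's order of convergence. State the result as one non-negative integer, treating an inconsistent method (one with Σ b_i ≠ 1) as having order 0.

2

b = (2/3, 1/3)
c = (0, 3/2)
Σ b_i: 2/3·1 + 1/3·1 = 1 ✓
b·c: 1/3·3/2 = 1/2 ✓; 2 stages ⇒ order 2.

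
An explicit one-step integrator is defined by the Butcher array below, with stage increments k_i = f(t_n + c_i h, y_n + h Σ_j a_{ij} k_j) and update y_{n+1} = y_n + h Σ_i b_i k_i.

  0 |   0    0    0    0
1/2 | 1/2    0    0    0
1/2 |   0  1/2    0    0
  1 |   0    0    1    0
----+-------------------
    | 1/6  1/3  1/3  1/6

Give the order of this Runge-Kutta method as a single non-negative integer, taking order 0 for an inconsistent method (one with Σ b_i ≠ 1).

b = (1/6, 1/3, 1/3, 1/6)
c = (0, 1/2, 1/2, 1)
Ac = (0, 0, 1/4, 1/2)
Σ b_i: 1/6·1 + 1/3·1 + 1/3·1 + 1/6·1 = 1 ✓
b·c: 1/3·1/2 + 1/3·1/2 + 1/6·1 = 1/2 ✓
b·c²: 1/3·1/4 + 1/3·1/4 + 1/6·1 = 1/3 ✓
b·Ac: 1/3·1/4 + 1/6·1/2 = 1/6 ✓
b·c³: 1/3·1/8 + 1/3·1/8 + 1/6·1 = 1/4 ✓
b·(c∘Ac): 1/3·1/8 + 1/6·1/2 = 1/8 ✓
b·Ac²: 1/3·1/8 + 1/6·1/4 = 1/12 ✓
b·A²c: 1/6·1/4 = 1/24 ✓; 4 stages ⇒ order 4.

4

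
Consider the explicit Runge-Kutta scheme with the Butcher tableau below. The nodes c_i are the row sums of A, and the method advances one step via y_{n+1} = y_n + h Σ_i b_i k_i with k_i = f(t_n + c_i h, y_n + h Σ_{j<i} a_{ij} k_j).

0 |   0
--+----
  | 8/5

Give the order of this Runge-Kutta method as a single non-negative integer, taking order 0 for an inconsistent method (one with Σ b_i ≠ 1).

0

b = (8/5)
c = (0)
Σ b_i: 8/5·1 = 8/5 ≠ 1 ⇒ order 0.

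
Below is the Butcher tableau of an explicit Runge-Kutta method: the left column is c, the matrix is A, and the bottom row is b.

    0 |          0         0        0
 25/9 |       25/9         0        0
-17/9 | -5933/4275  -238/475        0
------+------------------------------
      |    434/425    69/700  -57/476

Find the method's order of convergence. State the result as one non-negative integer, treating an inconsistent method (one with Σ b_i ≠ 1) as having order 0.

b = (434/425, 69/700, -57/476)
c = (0, 25/9, -17/9)
Ac = (0, 0, -238/171)
Σ b_i: 434/425·1 + 69/700·1 + (-57/476)·1 = 1 ✓
b·c: 69/700·25/9 + (-57/476)·(-17/9) = 1/2 ✓
b·c²: 69/700·625/81 + (-57/476)·289/81 = 1/3 ✓
b·Ac: (-57/476)·(-238/171) = 1/6 ✓; 3 stages ⇒ order 3.

3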